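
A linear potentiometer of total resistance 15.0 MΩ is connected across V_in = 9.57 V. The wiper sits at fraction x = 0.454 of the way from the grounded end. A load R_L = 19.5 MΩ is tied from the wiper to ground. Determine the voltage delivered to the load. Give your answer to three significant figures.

V_out ≈ 3.65 V

The pot divides into 8.190 MΩ above the wiper and 6.810 MΩ below.
Lower segment in parallel with the load: 6.810 ‖ 19.5 = 5.047 MΩ.
Loaded-divider output: V_out = 9.57 × 0.3813 = 3.649 V.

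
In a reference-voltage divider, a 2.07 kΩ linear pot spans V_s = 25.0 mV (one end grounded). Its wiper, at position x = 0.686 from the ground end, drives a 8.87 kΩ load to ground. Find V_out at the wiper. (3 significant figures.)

The pot divides into 0.6500 kΩ above the wiper and 1.420 kΩ below.
(x·R_p) ‖ R_L = 1.224 kΩ.
V_out = 25.0 × 1.224/(0.6500 + 1.224) = 16.33 mV.

V_out ≈ 16.3 mV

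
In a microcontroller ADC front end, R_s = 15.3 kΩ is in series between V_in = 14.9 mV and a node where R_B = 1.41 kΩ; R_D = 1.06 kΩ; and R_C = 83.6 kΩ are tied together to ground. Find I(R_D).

I ≈ 0.531 µA

Combine the parallel branches: R_p = (1/1.41 + 1/1.06 + 1/83.6)⁻¹ = 0.6008 kΩ.
Node voltage V_A = V_in · R_p/(R_s + R_p) = 14.9 × 0.03778 = 0.5629 mV.
I(R_D) = V_A / R_D = 0.5629/1.06 = 0.5311 µA.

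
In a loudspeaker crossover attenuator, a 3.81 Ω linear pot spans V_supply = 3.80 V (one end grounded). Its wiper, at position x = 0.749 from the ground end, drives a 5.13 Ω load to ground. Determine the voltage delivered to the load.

V_out ≈ 2.50 V

Lower segment x·R_p = 2.854 Ω; upper segment (1−x)·R_p = 0.9563 Ω.
Lower segment in parallel with the load: 2.854 ‖ 5.13 = 1.834 Ω.
V_out = 3.80 × 1.834/(0.9563 + 1.834) = 2.497 V.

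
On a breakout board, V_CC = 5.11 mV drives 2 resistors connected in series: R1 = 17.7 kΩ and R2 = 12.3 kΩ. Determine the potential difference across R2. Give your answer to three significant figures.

ΣR = 17.7 + 12.3 = 30.00 kΩ.
V = V_CC · R/ΣR = 5.11 × 0.4100 = 2.095 mV.

V ≈ 2.10 mV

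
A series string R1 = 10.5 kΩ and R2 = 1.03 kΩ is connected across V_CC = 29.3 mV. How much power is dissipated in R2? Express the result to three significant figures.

P ≈ 6.65 nW

Series current I = V_CC/ΣR = 29.3/11.53 = 2.541 µA.
V(R2) = I·R = 2.617 mV; P = V·I = 2.617 × 2.541 = 6.651 nW.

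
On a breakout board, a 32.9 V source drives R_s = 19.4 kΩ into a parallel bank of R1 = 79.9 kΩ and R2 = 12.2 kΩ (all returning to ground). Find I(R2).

I ≈ 0.952 mA

Equivalent of the parallel group: R_p = 10.58 kΩ.
V_A by voltage divider: V_A = 32.9 × 10.58/(19.4 + 10.58) = 11.61 V.
I(R2) = V_A / R2 = 11.61/12.2 = 0.9519 mA.
(Check via current divider: I_total = 1.097 mA; share G_k/ΣG = 0.8675 → same result.)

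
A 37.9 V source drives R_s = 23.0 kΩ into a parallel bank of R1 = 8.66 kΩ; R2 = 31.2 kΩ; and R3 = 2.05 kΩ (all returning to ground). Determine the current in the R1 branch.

I ≈ 0.280 mA

Parallel bank: R_p = 1/(1/8.66 + 1/31.2 + 1/2.05) = 1.574 kΩ.
V_A = 37.9 × 1.574/24.57 = 2.428 V.
I(R1) = V_A / R1 = 2.428/8.66 = 0.2803 mA.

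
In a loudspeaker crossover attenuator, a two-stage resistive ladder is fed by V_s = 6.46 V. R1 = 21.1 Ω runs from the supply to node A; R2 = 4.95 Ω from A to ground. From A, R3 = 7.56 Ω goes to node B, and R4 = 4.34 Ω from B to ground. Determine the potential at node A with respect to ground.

Node A sees R2 in parallel with the series input of stage 2, R3 + R4 = 11.90 Ω.
R2 ‖ (R3+R4) = 3.496 Ω.
So V_A = 6.46 × 0.1421 = 0.9182 V.

V_A ≈ 0.918 V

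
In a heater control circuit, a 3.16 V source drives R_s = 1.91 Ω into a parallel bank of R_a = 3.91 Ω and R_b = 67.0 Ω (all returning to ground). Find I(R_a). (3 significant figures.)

I ≈ 0.533 A

Parallel bank: R_p = 1/(1/3.91 + 1/67.0) = 3.694 Ω.
Node voltage V_A = V_CC · R_p/(R_s + R_p) = 3.16 × 0.6592 = 2.083 V.
I(R_a) = V_A / R_a = 2.083/3.91 = 0.5328 A.
(Equivalently: I_total = 0.5638 A, then current-divider fraction G_k/ΣG = 0.9449.)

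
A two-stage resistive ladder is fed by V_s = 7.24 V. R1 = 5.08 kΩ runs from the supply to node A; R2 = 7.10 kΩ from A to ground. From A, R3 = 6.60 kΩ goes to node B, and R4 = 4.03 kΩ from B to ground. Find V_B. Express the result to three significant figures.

Looking into the second stage from A: R3 + R4 = 10.63 kΩ appears in parallel with R2.
Effective lower resistance at A: R2 ‖ 10.63 = 4.257 kΩ.
First divider: V_A = V_s · 4.257/(5.08 + 4.257) = 3.301 V.
V_B = V_A × 0.3791 = 1.251 V.

V_B ≈ 1.25 V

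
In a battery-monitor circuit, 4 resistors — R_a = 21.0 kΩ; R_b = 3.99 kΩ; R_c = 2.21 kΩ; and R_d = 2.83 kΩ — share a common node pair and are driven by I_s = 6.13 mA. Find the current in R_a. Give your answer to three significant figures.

Total conductance ΣG = 1/21.0 + 1/3.99 + 1/2.21 + 1/2.83 = 1.104 (units of 1/kΩ).
Current divider: I(R_a) = I_s · G_k/ΣG = 6.13 × (0.04762/1.104) = 6.13 × 0.04313 = 0.2644 mA.

I ≈ 0.264 mA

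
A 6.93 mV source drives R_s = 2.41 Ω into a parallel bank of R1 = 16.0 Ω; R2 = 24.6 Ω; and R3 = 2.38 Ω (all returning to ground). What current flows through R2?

Combine the parallel branches: R_p = (1/16.0 + 1/24.6 + 1/2.38)⁻¹ = 1.911 Ω.
V_A by voltage divider: V_A = 6.93 × 1.911/(2.41 + 1.911) = 3.065 mV.
Branch current I = V_A/R2 = 3.065/24.6 = 0.1246 mA.
(Check via current divider: I_total = 1.604 mA; share G_k/ΣG = 0.07768 → same result.)

I ≈ 0.125 mA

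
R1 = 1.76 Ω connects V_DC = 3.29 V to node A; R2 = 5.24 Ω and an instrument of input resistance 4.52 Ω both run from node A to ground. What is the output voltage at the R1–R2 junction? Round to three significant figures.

First combine the lower leg with the load: R2 ‖ R_L = 2.427 Ω.
Then V_out = V_DC · R2'/(R1 + R2') = 3.29 × 2.427/4.187 = 1.907 V.

V_out ≈ 1.91 V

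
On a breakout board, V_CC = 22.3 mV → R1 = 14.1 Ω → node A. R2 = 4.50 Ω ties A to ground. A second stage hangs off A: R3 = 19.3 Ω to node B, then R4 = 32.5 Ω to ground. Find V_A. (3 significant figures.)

V_A ≈ 5.06 mV

Node A sees R2 in parallel with the series input of stage 2, R3 + R4 = 51.80 Ω.
Effective lower resistance at A: R2 ‖ 51.80 = 4.140 Ω.
V_A = 22.3 × 4.140/(14.1 + 4.140) = 5.062 mV.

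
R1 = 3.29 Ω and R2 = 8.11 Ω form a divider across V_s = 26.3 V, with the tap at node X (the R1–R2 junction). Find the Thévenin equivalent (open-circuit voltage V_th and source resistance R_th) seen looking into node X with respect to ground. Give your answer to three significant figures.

With X open, the divider is unloaded: V_th = 26.3 × 8.11/11.40 = 18.71 V.
Looking into X with the source shorted: R_th = R1·R2/(R1+R2) = 3.290 × 8.11/11.40 = 2.341 Ω.

V_th ≈ 18.7 V, R_th ≈ 2.34 Ω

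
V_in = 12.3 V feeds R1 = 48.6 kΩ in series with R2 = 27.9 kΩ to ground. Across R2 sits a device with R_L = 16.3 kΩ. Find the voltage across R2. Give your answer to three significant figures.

V_out ≈ 2.15 V

R2 ‖ R_L = (27.9 × 16.3)/(27.9 + 16.3) = 10.29 kΩ.
Now apply the divider: V_out = 12.3 × 0.1747 = 2.149 V.
(Unloaded it would be 4.49 V; the load pulls it down.)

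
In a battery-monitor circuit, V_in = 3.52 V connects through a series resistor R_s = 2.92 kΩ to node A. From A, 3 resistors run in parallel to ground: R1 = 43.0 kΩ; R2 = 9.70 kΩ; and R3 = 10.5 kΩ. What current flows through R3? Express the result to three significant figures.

Equivalent of the parallel group: R_p = 4.513 kΩ.
Node voltage V_A = V_in · R_p/(R_s + R_p) = 3.52 × 0.6072 = 2.137 V.
I(R3) = V_A / R3 = 2.137/10.5 = 0.2035 mA.

I ≈ 0.204 mA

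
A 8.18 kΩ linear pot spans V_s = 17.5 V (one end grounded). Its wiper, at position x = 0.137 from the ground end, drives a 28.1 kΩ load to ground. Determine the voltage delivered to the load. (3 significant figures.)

Split the track: R_lower = x·R_p = 1.121 kΩ, R_upper = (1−x)·R_p = 7.059 kΩ.
(x·R_p) ‖ R_L = 1.078 kΩ.
V_out = 17.5 × 1.078/(7.059 + 1.078) = 2.318 V.

V_out ≈ 2.32 V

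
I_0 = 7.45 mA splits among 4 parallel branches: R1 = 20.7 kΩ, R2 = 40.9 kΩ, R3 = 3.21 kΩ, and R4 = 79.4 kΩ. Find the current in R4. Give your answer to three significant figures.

Conductances: ΣG = 1/20.7 + 1/40.9 + 1/3.21 + 1/79.4 = 0.3969 (1/kΩ).
By the current-divider rule, I = I_0 · G_k/ΣG = 7.45 × 0.03173 = 0.2364 mA.

I ≈ 0.236 mA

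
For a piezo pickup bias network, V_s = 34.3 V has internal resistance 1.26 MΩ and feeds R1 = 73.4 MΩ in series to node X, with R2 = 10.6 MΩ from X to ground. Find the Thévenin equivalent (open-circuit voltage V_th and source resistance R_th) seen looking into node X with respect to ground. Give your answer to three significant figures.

R1' = 1.26 + 73.4 = 74.66 MΩ (source resistance + R1).
V_th is the unloaded tap voltage: V_s · R2/(R1'+R2) = 34.3 × 0.1243 = 4.264 V.
Looking into X with the source shorted: R_th = R1'·R2/(R1'+R2) = 74.66 × 10.6/85.26 = 9.282 MΩ.

V_th ≈ 4.26 V, R_th ≈ 9.28 MΩ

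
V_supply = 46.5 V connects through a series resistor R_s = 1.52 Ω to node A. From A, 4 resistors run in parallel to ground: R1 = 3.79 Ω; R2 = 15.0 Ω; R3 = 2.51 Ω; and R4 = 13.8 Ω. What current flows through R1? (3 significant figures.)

I ≈ 5.53 A

Equivalent of the parallel group: R_p = 1.248 Ω.
V_A = 46.5 × 1.248/2.768 = 20.96 V.
Branch current I = V_A/R1 = 20.96/3.79 = 5.531 A.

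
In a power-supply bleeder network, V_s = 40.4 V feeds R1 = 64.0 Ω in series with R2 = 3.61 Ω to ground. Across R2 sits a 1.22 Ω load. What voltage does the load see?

V_out ≈ 0.568 V

R2 ‖ R_L = (3.61 × 1.22)/(3.61 + 1.22) = 0.9118 Ω.
Then V_out = V_s · R2'/(R1 + R2') = 40.4 × 0.9118/64.91 = 0.5675 V.
(Unloaded it would be 2.16 V; the load pulls it down.)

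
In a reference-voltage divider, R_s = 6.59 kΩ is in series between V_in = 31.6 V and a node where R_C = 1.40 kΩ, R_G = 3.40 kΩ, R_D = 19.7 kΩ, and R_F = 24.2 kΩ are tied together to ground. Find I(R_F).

Equivalent of the parallel group: R_p = 0.9087 kΩ.
V_A = 31.6 × 0.9087/7.499 = 3.829 V.
I(R_F) = V_A / R_F = 3.829/24.2 = 0.1582 mA.

I ≈ 0.158 mA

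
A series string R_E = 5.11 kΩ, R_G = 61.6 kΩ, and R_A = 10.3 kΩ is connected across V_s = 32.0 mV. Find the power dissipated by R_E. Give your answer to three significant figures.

The common current is I = 32.0/77.01 = 0.4155 µA.
V(R_E) = I·R = 2.123 mV; P = V·I = 2.123 × 0.4155 = 0.8823 nW.

P ≈ 0.882 nW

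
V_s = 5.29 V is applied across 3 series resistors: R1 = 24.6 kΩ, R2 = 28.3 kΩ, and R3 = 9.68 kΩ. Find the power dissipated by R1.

ΣR = 62.58 kΩ → I = 5.29/62.58 = 0.08453 mA.
P(R1) = I²·R1 = (0.08453)² × 24.6 = 0.1758 mW.

P ≈ 0.176 mW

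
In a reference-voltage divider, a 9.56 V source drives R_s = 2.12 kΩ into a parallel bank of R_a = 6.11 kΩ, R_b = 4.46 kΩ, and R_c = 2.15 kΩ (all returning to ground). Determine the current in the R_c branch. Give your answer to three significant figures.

I ≈ 1.58 mA

Equivalent of the parallel group: R_p = 1.172 kΩ.
V_A by voltage divider: V_A = 9.56 × 1.172/(2.12 + 1.172) = 3.404 V.
I(R_c) = V_A / R_c = 3.404/2.15 = 1.583 mA.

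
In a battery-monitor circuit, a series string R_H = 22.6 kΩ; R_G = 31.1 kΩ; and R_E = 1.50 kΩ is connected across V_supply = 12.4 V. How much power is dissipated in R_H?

The common current is I = 12.4/55.20 = 0.2246 mA.
P = I²R = 0.05046 × 22.6 = 1.140 mW.

P ≈ 1.14 mW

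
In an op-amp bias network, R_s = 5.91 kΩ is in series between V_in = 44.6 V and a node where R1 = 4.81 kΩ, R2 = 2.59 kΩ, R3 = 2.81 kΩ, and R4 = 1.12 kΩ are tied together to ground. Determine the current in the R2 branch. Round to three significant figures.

Combine the parallel branches: R_p = (1/4.81 + 1/2.59 + 1/2.81 + 1/1.12)⁻¹ = 0.5427 kΩ.
Node voltage V_A = V_in · R_p/(R_s + R_p) = 44.6 × 0.08410 = 3.751 V.
Branch current I = V_A/R2 = 3.751/2.59 = 1.448 mA.
(Check via current divider: I_total = 6.912 mA; share G_k/ΣG = 0.2095 → same result.)

I ≈ 1.45 mA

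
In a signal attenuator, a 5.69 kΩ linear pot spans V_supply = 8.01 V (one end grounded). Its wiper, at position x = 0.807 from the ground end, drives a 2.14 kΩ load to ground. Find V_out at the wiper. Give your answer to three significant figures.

V_out ≈ 4.57 V

The pot divides into 1.098 kΩ above the wiper and 4.592 kΩ below.
(x·R_p) ‖ R_L = 1.460 kΩ.
V_out = 8.01 × 1.460/(1.098 + 1.460) = 4.571 V.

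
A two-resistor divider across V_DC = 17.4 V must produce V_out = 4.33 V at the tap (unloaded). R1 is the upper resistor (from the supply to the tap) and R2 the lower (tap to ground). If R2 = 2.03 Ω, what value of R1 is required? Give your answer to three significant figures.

Required fraction k = V_out/V_DC = 0.2489.
So R1 = R2 · (V_DC/V_out − 1) = 2.03 × (17.4/4.33 − 1) = 2.03 × 3.018 = 6.128 Ω.

R1 ≈ 6.13 Ω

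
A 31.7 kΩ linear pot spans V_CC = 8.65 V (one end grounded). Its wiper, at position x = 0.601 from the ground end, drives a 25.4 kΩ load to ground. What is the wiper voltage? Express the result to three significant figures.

Lower segment x·R_p = 19.05 kΩ; upper segment (1−x)·R_p = 12.65 kΩ.
Lower segment in parallel with the load: 19.05 ‖ 25.4 = 10.89 kΩ.
Then V_out = V_CC · 10.89/(12.65 + 10.89) = 4.001 V.

V_out ≈ 4.00 V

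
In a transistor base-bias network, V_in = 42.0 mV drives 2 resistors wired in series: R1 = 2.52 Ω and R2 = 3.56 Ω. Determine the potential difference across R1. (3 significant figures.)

Total series resistance ΣR = 2.52 + 3.56 = 6.080 Ω.
V = V_in · R/ΣR = 42.0 × 0.4145 = 17.41 mV.

V ≈ 17.4 mV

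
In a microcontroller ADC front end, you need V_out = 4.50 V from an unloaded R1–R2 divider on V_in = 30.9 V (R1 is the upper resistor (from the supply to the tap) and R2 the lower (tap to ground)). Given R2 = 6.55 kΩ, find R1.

R1 ≈ 38.4 kΩ

The divider ratio is R2/(R1+R2) = 4.50/30.9 = 0.1456.
R1 = R2·(1/k − 1) = 6.55 × 5.867 = 38.43 kΩ.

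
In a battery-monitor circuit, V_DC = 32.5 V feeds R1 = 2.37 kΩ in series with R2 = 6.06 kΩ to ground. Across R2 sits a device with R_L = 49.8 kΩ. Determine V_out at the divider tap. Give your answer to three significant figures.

R2 ‖ R_L = (6.06 × 49.8)/(6.06 + 49.8) = 5.403 kΩ.
Then V_out = V_DC · R2'/(R1 + R2') = 32.5 × 5.403/7.773 = 22.59 V.

V_out ≈ 22.6 V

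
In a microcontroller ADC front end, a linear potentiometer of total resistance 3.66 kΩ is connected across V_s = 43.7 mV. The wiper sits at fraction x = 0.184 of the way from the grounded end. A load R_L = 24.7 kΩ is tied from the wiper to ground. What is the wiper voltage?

Split the track: R_lower = x·R_p = 0.6734 kΩ, R_upper = (1−x)·R_p = 2.987 kΩ.
Lower segment in parallel with the load: 0.6734 ‖ 24.7 = 0.6556 kΩ.
Then V_out = V_s · 0.6556/(2.987 + 0.6556) = 7.866 mV.
(Unloaded: V_out = x·V_s = 8.04 mV.)

V_out ≈ 7.87 mV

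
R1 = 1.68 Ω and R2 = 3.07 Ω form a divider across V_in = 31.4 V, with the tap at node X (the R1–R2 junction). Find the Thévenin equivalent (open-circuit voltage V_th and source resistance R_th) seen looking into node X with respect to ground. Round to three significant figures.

V_th ≈ 20.3 V, R_th ≈ 1.09 Ω

With X open, the divider is unloaded: V_th = 31.4 × 3.07/4.750 = 20.29 V.
With V_in suppressed (replaced by a short), R_th = R1 ‖ R2 = (1.680 × 3.07)/(1.680 + 3.07) = 1.086 Ω.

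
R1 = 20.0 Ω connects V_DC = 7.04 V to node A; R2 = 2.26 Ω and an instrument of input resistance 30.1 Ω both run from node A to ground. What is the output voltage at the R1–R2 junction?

V_out ≈ 0.670 V

The load sits in parallel with R2, giving an effective lower resistance R2' = R2·R_L/(R2+R_L) = 2.102 Ω.
Then V_out = V_DC · R2'/(R1 + R2') = 7.04 × 2.102/22.10 = 0.6696 V.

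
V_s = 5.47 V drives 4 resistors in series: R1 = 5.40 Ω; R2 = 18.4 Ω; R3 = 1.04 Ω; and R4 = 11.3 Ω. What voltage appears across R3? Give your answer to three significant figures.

V ≈ 0.157 V

Series total: ΣR = 5.40 + 18.4 + 1.04 + 11.3 = 36.14 Ω.
V = V_s · R/ΣR = 5.47 × 0.02878 = 0.1574 V.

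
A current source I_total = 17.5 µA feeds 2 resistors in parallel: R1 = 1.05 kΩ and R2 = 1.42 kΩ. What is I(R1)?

For two parallel branches, I_k = I_total · (other R)/(sum of R).
So I = 17.5 × 1.42/2.470 = 10.06 µA.

I ≈ 10.1 µA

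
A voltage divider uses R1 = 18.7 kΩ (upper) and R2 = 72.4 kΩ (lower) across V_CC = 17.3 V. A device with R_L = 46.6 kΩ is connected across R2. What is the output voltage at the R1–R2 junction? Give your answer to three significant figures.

R2 ‖ R_L = (72.4 × 46.6)/(72.4 + 46.6) = 28.35 kΩ.
Then V_out = V_CC · R2'/(R1 + R2') = 17.3 × 28.35/47.05 = 10.42 V.
(Unloaded it would be 13.7 V; the load pulls it down.)

V_out ≈ 10.4 V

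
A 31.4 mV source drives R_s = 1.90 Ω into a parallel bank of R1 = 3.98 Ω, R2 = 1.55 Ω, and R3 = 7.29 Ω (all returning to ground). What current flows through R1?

Equivalent of the parallel group: R_p = 0.9675 Ω.
Node voltage V_A = V_s · R_p/(R_s + R_p) = 31.4 × 0.3374 = 10.59 mV.
I(R1) = V_A / R1 = 10.59/3.98 = 2.662 mA.
(Check via current divider: I_total = 10.95 mA; share G_k/ΣG = 0.2431 → same result.)

I ≈ 2.66 mA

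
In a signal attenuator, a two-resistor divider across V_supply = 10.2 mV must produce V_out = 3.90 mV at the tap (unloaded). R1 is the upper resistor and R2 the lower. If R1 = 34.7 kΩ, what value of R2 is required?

R2 ≈ 21.5 kΩ

The divider ratio is R2/(R1+R2) = 3.90/10.2 = 0.3824.
Rearranging, R2 = R1·k/(1−k) = 34.7 × 0.6190 = 21.48 kΩ.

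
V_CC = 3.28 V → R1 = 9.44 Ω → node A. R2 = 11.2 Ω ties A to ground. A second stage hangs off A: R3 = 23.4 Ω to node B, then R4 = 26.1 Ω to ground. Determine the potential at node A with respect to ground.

V_A ≈ 1.61 V

Looking into the second stage from A: R3 + R4 = 49.50 Ω appears in parallel with R2.
Effective lower resistance at A: R2 ‖ 49.50 = 9.133 Ω.
V_A = 3.28 × 9.133/(9.44 + 9.133) = 1.613 V.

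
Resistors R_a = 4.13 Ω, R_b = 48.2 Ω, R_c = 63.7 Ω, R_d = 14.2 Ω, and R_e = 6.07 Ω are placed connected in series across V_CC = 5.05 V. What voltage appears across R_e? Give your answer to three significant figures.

V ≈ 0.225 V

Total series resistance ΣR = 4.13 + 48.2 + 63.7 + 14.2 + 6.07 = 136.3 Ω.
Voltage divider: V = V_CC · (6.070 / 136.3) = 5.05 × 0.04453 = 0.2249 V.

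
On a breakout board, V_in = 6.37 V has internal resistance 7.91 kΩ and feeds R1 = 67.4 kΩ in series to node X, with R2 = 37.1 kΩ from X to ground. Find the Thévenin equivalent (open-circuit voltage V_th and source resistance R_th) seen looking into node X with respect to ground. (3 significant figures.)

R1' = 7.91 + 67.4 = 75.31 kΩ (source resistance + R1).
Open-circuit (no load on X): V_th = V_in · R2/(R1' + R2) = 6.37 × 37.1/(75.31 + 37.1) = 2.102 V.
Zeroing V_in shorts the top of R1' to ground, so R_th = R1' ‖ R2 = 24.86 kΩ.

V_th ≈ 2.10 V, R_th ≈ 24.9 kΩ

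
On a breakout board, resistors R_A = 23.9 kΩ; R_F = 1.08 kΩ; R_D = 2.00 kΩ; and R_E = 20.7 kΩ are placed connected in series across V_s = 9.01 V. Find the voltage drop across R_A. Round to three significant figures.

V ≈ 4.52 V

Series total: ΣR = 23.9 + 1.08 + 2.00 + 20.7 = 47.68 kΩ.
V = V_s · R/ΣR = 9.01 × 0.5013 = 4.516 V.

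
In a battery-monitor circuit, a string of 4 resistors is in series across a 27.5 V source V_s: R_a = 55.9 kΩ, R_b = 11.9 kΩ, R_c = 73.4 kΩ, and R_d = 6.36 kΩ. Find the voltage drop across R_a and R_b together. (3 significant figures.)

V ≈ 12.6 V

Series total: ΣR = 55.9 + 11.9 + 73.4 + 6.36 = 147.6 kΩ.
R_{R_a..R_b} = 55.9 + 11.9 = 67.80 kΩ.
Voltage divider: V = V_s · (67.80 / 147.6) = 27.5 × 0.4595 = 12.64 V.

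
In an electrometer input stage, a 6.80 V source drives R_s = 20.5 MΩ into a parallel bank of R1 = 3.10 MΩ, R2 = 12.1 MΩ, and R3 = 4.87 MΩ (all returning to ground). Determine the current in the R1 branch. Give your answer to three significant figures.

Parallel bank: R_p = 1/(1/3.10 + 1/12.1 + 1/4.87) = 1.638 MΩ.
V_A = 6.80 × 1.638/22.14 = 0.5031 V.
Branch current I = V_A/R1 = 0.5031/3.10 = 0.1623 µA.
(Check via current divider: I_total = 0.3072 µA; share G_k/ΣG = 0.5283 → same result.)

I ≈ 0.162 µA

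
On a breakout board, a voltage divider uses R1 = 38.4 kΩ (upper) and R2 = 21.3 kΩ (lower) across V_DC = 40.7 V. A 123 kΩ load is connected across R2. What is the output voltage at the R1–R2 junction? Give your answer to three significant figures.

V_out ≈ 13.1 V

First combine the lower leg with the load: R2 ‖ R_L = 18.16 kΩ.
Then V_out = V_DC · R2'/(R1 + R2') = 40.7 × 18.16/56.56 = 13.07 V.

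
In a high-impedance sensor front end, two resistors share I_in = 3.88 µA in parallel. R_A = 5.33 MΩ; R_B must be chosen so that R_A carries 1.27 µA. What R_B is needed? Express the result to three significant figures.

Two-branch current divider: I_A = I_in · R_B/(R_A + R_B).
With f = 0.3273, R_B = R_A · f/(1−f) = 5.33 × 0.4866 = 2.594 MΩ.

R_B ≈ 2.59 MΩ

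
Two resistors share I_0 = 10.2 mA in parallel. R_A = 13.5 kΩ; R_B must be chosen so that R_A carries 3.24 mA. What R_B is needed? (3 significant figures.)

R_B ≈ 6.28 kΩ

The fraction through R_A equals R_B/(R_A+R_B).
3.24/10.2 = R_B/(R_A + R_B) → R_B = R_A · (0.3176)/(1 − 0.3176) = 13.5 × 0.4655 = 6.284 kΩ.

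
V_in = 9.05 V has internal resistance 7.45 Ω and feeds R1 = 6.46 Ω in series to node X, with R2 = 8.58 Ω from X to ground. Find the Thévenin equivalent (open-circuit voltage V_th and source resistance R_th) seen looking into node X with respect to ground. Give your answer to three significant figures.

R1' = 7.45 + 6.46 = 13.91 Ω (source resistance + R1).
With X open, the divider is unloaded: V_th = 9.05 × 8.58/22.49 = 3.453 V.
Zeroing V_in shorts the top of R1' to ground, so R_th = R1' ‖ R2 = 5.307 Ω.

V_th ≈ 3.45 V, R_th ≈ 5.31 Ω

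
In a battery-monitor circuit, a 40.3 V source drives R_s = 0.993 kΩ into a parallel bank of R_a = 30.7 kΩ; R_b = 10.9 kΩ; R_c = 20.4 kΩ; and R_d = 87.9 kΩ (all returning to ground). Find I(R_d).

I ≈ 0.387 mA

Parallel bank: R_p = 1/(1/30.7 + 1/10.9 + 1/20.4 + 1/87.9) = 5.414 kΩ.
V_A = 40.3 × 5.414/6.407 = 34.05 V.
Branch current I = V_A/R_d = 34.05/87.9 = 0.3874 mA.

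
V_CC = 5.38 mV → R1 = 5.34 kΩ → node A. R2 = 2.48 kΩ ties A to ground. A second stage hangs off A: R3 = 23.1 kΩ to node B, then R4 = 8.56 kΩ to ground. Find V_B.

The second stage (R3 + R4 = 31.66 kΩ) loads node A in parallel with R2.
Effective lower resistance at A: R2 ‖ 31.66 = 2.300 kΩ.
First divider: V_A = V_CC · 2.300/(5.34 + 2.300) = 1.620 mV.
Then the unloaded second divider: V_B = V_A × R4/(R3+R4) = 1.620 × 0.2704 = 0.4379 mV.

V_B ≈ 0.438 mV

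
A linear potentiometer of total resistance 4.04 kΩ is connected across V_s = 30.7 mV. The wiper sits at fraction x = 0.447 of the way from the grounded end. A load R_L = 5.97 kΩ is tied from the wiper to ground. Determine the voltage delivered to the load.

V_out ≈ 11.8 mV

Split the track: R_lower = x·R_p = 1.806 kΩ, R_upper = (1−x)·R_p = 2.234 kΩ.
R_L loads the lower segment: effective lower R = 1.386 kΩ.
Loaded-divider output: V_out = 30.7 × 0.3829 = 11.76 mV.
(Unloaded: V_out = x·V_s = 13.7 mV.)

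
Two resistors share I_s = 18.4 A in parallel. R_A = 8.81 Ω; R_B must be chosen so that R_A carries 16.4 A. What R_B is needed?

Two-branch current divider: I_A = I_s · R_B/(R_A + R_B).
16.4/18.4 = R_B/(R_A + R_B) → R_B = R_A · (0.8913)/(1 − 0.8913) = 8.81 × 8.200 = 72.24 Ω.

R_B ≈ 72.2 Ω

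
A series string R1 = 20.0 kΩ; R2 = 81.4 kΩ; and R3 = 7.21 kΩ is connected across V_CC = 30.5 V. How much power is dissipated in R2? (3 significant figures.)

P ≈ 6.42 mW

The common current is I = 30.5/108.6 = 0.2808 mA.
P(R2) = I²·R2 = (0.2808)² × 81.4 = 6.419 mW.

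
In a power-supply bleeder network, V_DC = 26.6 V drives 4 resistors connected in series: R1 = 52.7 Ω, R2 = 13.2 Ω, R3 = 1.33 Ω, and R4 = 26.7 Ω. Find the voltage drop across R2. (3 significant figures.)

V ≈ 3.74 V

Total series resistance ΣR = 52.7 + 13.2 + 1.33 + 26.7 = 93.93 Ω.
By the voltage-divider rule, V = 26.6 × 13.20/93.93 = 3.738 V.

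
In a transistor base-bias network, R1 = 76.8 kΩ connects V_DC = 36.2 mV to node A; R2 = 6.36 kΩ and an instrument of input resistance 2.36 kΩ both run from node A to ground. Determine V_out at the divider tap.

The load sits in parallel with R2, giving an effective lower resistance R2' = R2·R_L/(R2+R_L) = 1.721 kΩ.
Now apply the divider: V_out = 36.2 × 0.02192 = 0.7935 mV.
(Unloaded it would be 2.77 mV; the load pulls it down.)

V_out ≈ 0.794 mV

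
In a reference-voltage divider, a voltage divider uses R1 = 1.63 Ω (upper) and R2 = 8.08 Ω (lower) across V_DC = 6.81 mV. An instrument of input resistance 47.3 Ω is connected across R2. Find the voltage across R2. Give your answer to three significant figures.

The load sits in parallel with R2, giving an effective lower resistance R2' = R2·R_L/(R2+R_L) = 6.901 Ω.
Then V_out = V_DC · R2'/(R1 + R2') = 6.81 × 6.901/8.531 = 5.509 mV.

V_out ≈ 5.51 mV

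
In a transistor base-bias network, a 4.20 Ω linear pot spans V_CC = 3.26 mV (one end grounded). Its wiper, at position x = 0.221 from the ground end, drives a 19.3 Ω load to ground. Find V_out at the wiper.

Lower segment x·R_p = 0.9282 Ω; upper segment (1−x)·R_p = 3.272 Ω.
R_L loads the lower segment: effective lower R = 0.8856 Ω.
Then V_out = V_CC · 0.8856/(3.272 + 0.8856) = 0.6944 mV.
(Unloaded: V_out = x·V_CC = 0.720 mV.)

V_out ≈ 0.694 mV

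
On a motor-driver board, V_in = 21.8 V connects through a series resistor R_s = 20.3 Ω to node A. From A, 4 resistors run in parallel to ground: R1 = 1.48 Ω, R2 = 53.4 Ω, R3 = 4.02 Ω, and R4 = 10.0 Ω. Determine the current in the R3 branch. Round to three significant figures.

I ≈ 0.245 A

Equivalent of the parallel group: R_p = 0.9586 Ω.
V_A by voltage divider: V_A = 21.8 × 0.9586/(20.3 + 0.9586) = 0.9830 V.
Branch current I = V_A/R3 = 0.9830/4.02 = 0.2445 A.
(Equivalently: I_total = 1.025 A, then current-divider fraction G_k/ΣG = 0.2385.)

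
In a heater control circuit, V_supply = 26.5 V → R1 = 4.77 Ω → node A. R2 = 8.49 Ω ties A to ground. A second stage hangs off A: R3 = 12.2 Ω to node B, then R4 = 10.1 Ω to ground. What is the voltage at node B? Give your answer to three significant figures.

V_B ≈ 6.76 V

Node A sees R2 in parallel with the series input of stage 2, R3 + R4 = 22.30 Ω.
R2 ‖ (R3+R4) = 6.149 Ω.
So V_A = 26.5 × 0.5631 = 14.92 V.
Stage 2 is unloaded, so V_B = V_A · R4/(R3+R4) = 14.92 × 10.1/22.30 = 6.759 V.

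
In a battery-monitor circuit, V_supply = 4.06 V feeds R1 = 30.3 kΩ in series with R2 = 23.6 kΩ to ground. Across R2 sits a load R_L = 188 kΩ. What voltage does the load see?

V_out ≈ 1.66 V

R2 ‖ R_L = (23.6 × 188)/(23.6 + 188) = 20.97 kΩ.
Then V_out = V_supply · R2'/(R1 + R2') = 4.06 × 20.97/51.27 = 1.660 V.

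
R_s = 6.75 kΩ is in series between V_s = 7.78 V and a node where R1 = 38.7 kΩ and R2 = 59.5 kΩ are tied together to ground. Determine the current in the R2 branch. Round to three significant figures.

I ≈ 0.102 mA

Parallel bank: R_p = 1/(1/38.7 + 1/59.5) = 23.45 kΩ.
V_A = 7.78 × 23.45/30.20 = 6.041 V.
Branch current I = V_A/R2 = 6.041/59.5 = 0.1015 mA.
(Equivalently: I_total = 0.2576 mA, then current-divider fraction G_k/ΣG = 0.3941.)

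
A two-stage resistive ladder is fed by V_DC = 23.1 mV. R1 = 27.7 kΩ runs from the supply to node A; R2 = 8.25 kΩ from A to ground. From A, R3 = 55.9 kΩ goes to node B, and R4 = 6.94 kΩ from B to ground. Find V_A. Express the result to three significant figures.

V_A ≈ 4.81 mV

The second stage (R3 + R4 = 62.84 kΩ) loads node A in parallel with R2.
R2 ‖ (R3+R4) = 7.293 kΩ.
First divider: V_A = V_DC · 7.293/(27.7 + 7.293) = 4.814 mV.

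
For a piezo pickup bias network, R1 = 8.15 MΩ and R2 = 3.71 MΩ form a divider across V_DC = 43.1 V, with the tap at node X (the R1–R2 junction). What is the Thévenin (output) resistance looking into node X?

Looking into X with the source shorted: R_th = R1·R2/(R1+R2) = 8.150 × 3.71/11.86 = 2.549 MΩ.

R_th ≈ 2.55 MΩ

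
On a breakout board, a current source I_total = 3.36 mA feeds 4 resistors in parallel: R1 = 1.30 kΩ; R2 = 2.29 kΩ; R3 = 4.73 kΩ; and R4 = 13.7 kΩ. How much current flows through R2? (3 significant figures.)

I ≈ 0.985 mA

ΣG = 1/1.30 + 1/2.29 + 1/4.73 + 1/13.7 = 1.490.
Current divider: I(R2) = I_total · G_k/ΣG = 3.36 × (0.4367/1.490) = 3.36 × 0.2930 = 0.9845 mA.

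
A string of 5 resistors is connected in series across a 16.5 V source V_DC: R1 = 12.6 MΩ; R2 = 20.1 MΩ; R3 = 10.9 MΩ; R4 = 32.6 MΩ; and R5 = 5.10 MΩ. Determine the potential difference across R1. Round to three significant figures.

Series total: ΣR = 12.6 + 20.1 + 10.9 + 32.6 + 5.10 = 81.30 MΩ.
V = V_DC · R/ΣR = 16.5 × 0.1550 = 2.557 V.

V ≈ 2.56 V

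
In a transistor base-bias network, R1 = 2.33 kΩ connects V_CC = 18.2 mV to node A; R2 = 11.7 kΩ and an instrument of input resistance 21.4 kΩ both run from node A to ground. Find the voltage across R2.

First combine the lower leg with the load: R2 ‖ R_L = 7.564 kΩ.
Now apply the divider: V_out = 18.2 × 0.7645 = 13.91 mV.

V_out ≈ 13.9 mV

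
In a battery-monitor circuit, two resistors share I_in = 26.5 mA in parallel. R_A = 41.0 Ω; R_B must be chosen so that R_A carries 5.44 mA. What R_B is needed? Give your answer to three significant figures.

The fraction through R_A equals R_B/(R_A+R_B).
With f = 0.2053, R_B = R_A · f/(1−f) = 41.0 × 0.2583 = 10.59 Ω.

R_B ≈ 10.6 Ω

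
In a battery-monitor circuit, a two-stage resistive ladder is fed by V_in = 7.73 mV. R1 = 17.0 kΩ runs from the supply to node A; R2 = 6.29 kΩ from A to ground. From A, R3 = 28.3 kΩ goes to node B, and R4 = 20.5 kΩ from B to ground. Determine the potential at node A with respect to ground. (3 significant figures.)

Looking into the second stage from A: R3 + R4 = 48.80 kΩ appears in parallel with R2.
Effective lower resistance at A: R2 ‖ 48.80 = 5.572 kΩ.
V_A = 7.73 × 5.572/(17.0 + 5.572) = 1.908 mV.

V_A ≈ 1.91 mV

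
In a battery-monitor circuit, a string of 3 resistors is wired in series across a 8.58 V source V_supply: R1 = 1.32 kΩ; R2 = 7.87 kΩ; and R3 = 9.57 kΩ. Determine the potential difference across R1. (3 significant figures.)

ΣR = 1.32 + 7.87 + 9.57 = 18.76 kΩ.
By the voltage-divider rule, V = 8.58 × 1.320/18.76 = 0.6037 V.

V ≈ 0.604 V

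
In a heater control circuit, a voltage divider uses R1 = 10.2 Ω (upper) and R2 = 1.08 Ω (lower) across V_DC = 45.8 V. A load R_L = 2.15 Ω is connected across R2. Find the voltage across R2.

R2 ‖ R_L = (1.08 × 2.15)/(1.08 + 2.15) = 0.7189 Ω.
Now apply the divider: V_out = 45.8 × 0.06584 = 3.015 V.

V_out ≈ 3.02 V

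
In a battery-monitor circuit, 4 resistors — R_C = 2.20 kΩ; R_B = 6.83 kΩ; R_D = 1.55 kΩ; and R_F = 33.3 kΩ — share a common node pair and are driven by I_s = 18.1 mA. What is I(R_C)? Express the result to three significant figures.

Total conductance ΣG = 1/2.20 + 1/6.83 + 1/1.55 + 1/33.3 = 1.276 (units of 1/kΩ).
By the current-divider rule, I = I_s · G_k/ΣG = 18.1 × 0.3562 = 6.447 mA.

I ≈ 6.45 mA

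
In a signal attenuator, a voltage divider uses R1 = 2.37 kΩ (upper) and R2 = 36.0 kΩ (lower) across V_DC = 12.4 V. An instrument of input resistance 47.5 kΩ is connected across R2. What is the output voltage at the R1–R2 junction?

R2 ‖ R_L = (36.0 × 47.5)/(36.0 + 47.5) = 20.48 kΩ.
Then V_out = V_DC · R2'/(R1 + R2') = 12.4 × 20.48/22.85 = 11.11 V.

V_out ≈ 11.1 V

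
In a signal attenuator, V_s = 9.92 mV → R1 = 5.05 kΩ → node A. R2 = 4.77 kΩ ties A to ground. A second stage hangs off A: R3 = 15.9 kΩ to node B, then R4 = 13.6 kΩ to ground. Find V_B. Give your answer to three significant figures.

V_B ≈ 2.05 mV

The second stage (R3 + R4 = 29.50 kΩ) loads node A in parallel with R2.
R2 ‖ (R3+R4) = 4.106 kΩ.
V_A = 9.92 × 4.106/(5.05 + 4.106) = 4.449 mV.
Then the unloaded second divider: V_B = V_A × R4/(R3+R4) = 4.449 × 0.4610 = 2.051 mV.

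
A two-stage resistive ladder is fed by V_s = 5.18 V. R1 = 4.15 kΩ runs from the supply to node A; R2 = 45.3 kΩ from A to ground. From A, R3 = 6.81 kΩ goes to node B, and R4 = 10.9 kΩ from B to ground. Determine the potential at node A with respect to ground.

V_A ≈ 3.91 V

Node A sees R2 in parallel with the series input of stage 2, R3 + R4 = 17.71 kΩ.
Effective lower resistance at A: R2 ‖ 17.71 = 12.73 kΩ.
So V_A = 5.18 × 0.7542 = 3.907 V.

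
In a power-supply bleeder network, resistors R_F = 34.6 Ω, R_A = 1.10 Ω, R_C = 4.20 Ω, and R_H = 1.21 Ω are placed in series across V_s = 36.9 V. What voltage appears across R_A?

Total series resistance ΣR = 34.6 + 1.10 + 4.20 + 1.21 = 41.11 Ω.
V = V_s · R/ΣR = 36.9 × 0.02676 = 0.9874 V.

V ≈ 0.987 V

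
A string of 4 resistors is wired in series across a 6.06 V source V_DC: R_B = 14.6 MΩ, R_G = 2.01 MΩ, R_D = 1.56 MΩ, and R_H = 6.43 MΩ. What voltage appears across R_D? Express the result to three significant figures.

V ≈ 0.384 V

ΣR = 14.6 + 2.01 + 1.56 + 6.43 = 24.60 MΩ.
V = V_DC · R/ΣR = 6.06 × 0.06341 = 0.3843 V.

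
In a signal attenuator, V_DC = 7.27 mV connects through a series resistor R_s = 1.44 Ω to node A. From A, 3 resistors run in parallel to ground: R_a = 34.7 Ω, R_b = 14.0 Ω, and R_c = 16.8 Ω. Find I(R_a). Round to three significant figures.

Combine the parallel branches: R_p = (1/34.7 + 1/14.0 + 1/16.8)⁻¹ = 6.259 Ω.
Node voltage V_A = V_DC · R_p/(R_s + R_p) = 7.27 × 0.8130 = 5.910 mV.
I(R_a) = V_A / R_a = 5.910/34.7 = 0.1703 mA.

I ≈ 0.170 mA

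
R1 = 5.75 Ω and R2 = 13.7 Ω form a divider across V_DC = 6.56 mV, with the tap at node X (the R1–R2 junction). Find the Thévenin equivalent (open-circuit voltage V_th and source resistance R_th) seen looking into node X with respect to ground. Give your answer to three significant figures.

Open-circuit (no load on X): V_th = V_DC · R2/(R1 + R2) = 6.56 × 13.7/(5.750 + 13.7) = 4.621 mV.
With V_DC suppressed (replaced by a short), R_th = R1 ‖ R2 = (5.750 × 13.7)/(5.750 + 13.7) = 4.050 Ω.

V_th ≈ 4.62 mV, R_th ≈ 4.05 Ω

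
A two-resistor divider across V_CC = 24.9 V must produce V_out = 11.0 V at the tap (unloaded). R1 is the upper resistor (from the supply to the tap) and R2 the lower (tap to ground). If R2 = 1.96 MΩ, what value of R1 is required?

R1 ≈ 2.48 MΩ

Required fraction k = V_out/V_CC = 0.4418.
R1 = R2·(1/k − 1) = 1.96 × 1.264 = 2.477 MΩ.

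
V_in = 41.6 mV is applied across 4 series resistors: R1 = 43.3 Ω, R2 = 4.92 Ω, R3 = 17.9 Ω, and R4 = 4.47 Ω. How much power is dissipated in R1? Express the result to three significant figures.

Series current I = V_in/ΣR = 41.6/70.59 = 0.5893 mA.
P(R1) = I²·R1 = (0.5893)² × 43.3 = 15.04 µW.

P ≈ 15.0 µW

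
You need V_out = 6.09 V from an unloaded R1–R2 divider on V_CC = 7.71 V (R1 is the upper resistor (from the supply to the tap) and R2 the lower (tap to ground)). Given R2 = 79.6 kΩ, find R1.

R1 ≈ 21.2 kΩ

V_out/V_CC = R2/(R1+R2) = 0.7899.
R1 = R2·(1/k − 1) = 79.6 × 0.2660 = 21.17 kΩ.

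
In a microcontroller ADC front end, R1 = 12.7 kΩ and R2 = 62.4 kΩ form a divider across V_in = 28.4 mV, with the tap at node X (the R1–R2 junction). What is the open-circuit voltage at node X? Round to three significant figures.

Open-circuit (no load on X): V_th = V_in · R2/(R1 + R2) = 28.4 × 62.4/(12.70 + 62.4) = 23.60 mV.

V_th ≈ 23.6 mV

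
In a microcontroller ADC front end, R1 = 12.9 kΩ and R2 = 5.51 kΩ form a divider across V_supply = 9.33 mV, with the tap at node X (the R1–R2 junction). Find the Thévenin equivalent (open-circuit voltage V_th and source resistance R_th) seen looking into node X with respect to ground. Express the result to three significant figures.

V_th ≈ 2.79 mV, R_th ≈ 3.86 kΩ

V_th is the unloaded tap voltage: V_supply · R2/(R1+R2) = 9.33 × 0.2993 = 2.792 mV.
Zeroing V_supply shorts the top of R1 to ground, so R_th = R1 ‖ R2 = 3.861 kΩ.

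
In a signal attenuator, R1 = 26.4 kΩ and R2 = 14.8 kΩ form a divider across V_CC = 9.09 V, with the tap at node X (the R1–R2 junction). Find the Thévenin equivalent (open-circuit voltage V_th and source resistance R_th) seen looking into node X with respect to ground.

With X open, the divider is unloaded: V_th = 9.09 × 14.8/41.20 = 3.265 V.
With V_CC suppressed (replaced by a short), R_th = R1 ‖ R2 = (26.40 × 14.8)/(26.40 + 14.8) = 9.483 kΩ.

V_th ≈ 3.27 V, R_th ≈ 9.48 kΩ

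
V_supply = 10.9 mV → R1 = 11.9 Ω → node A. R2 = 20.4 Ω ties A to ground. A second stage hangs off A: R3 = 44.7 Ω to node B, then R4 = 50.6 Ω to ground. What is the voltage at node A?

The second stage (R3 + R4 = 95.30 Ω) loads node A in parallel with R2.
R2 ‖ (R3+R4) = 16.80 Ω.
So V_A = 10.9 × 0.5854 = 6.381 mV.

V_A ≈ 6.38 mV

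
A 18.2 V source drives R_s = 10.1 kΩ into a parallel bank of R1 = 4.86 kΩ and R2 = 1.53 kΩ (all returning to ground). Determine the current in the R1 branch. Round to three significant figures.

Parallel bank: R_p = 1/(1/4.86 + 1/1.53) = 1.164 kΩ.
V_A = 18.2 × 1.164/11.26 = 1.880 V.
I(R1) = V_A / R1 = 1.880/4.86 = 0.3869 mA.

I ≈ 0.387 mA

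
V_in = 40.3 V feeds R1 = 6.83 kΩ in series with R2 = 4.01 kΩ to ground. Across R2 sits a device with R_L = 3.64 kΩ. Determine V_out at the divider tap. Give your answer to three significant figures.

The load sits in parallel with R2, giving an effective lower resistance R2' = R2·R_L/(R2+R_L) = 1.908 kΩ.
Voltage divider with the loaded lower leg: V_out = 40.3 × 1.908/(6.83 + 1.908) = 40.3 × 0.2184 = 8.800 V.

V_out ≈ 8.80 V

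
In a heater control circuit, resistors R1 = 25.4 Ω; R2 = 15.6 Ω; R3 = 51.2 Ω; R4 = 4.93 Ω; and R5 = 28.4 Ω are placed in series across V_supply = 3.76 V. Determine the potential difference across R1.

V ≈ 0.761 V

Total series resistance ΣR = 25.4 + 15.6 + 51.2 + 4.93 + 28.4 = 125.5 Ω.
Voltage divider: V = V_supply · (25.40 / 125.5) = 3.76 × 0.2023 = 0.7608 V.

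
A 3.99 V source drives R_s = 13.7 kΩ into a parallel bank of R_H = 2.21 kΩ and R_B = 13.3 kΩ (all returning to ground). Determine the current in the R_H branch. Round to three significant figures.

I ≈ 0.219 mA

Combine the parallel branches: R_p = (1/2.21 + 1/13.3)⁻¹ = 1.895 kΩ.
V_A by voltage divider: V_A = 3.99 × 1.895/(13.7 + 1.895) = 0.4849 V.
Branch current I = V_A/R_H = 0.4849/2.21 = 0.2194 mA.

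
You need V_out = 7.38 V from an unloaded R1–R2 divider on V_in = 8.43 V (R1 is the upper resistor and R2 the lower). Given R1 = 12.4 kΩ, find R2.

R2 ≈ 87.2 kΩ

Required fraction k = V_out/V_in = 0.8754.
So R2 = R1 · V_out/(V_in − V_out) = 12.4 × 7.38/(8.43 − 7.38) = 12.4 × 7.029 = 87.15 kΩ.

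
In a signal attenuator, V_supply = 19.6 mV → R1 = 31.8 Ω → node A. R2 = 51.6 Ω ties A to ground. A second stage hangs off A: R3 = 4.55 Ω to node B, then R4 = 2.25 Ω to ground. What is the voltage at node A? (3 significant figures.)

The second stage (R3 + R4 = 6.800 Ω) loads node A in parallel with R2.
Effective lower resistance at A: R2 ‖ 6.800 = 6.008 Ω.
V_A = 19.6 × 6.008/(31.8 + 6.008) = 3.115 mV.

V_A ≈ 3.11 mV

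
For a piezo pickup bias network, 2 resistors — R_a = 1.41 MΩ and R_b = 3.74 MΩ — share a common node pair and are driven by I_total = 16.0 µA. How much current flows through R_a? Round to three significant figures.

With just two branches, the current splits inversely with resistance.
I(R_a) = 16.0 × 3.74/(1.41 + 3.74) = 16.0 × 0.7262 = 11.62 µA.

I ≈ 11.6 µA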